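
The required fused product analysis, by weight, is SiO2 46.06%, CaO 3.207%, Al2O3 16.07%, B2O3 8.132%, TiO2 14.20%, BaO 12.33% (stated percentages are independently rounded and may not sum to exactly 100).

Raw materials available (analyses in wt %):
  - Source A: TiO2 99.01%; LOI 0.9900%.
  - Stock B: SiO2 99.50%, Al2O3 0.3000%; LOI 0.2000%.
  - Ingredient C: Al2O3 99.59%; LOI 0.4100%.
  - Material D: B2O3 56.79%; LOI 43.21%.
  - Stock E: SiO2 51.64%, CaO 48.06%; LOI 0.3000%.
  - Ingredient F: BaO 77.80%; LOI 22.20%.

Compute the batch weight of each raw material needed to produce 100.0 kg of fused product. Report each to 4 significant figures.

Batch per 100.0 kg fused product:
  Source A: 14.34 kg
  Stock B: 42.83 kg
  Ingredient C: 16.01 kg
  Material D: 14.32 kg
  Stock E: 6.673 kg
  Ingredient F: 15.85 kg
Total batch = 110.0 kg; LOI loss = 10.02 kg; yield = 90.89%

Each numeric step carries full precision at each step — in-progress results are displayed, with 4-significant-figure rounding, as written — a single rounding completes every reported result. The derived quantities, which include the totals, yield, ignition loss, the six compositions, glass mass, are rebuilt in full precision, as they appear in problem or answer, starting from the weights at 100.0 kg of glass.
Target masses of each oxide per 100.0 kg fused product:
  SiO2: 46.06% × 100.0 = 46.06 kg
  CaO: 3.207% × 100.0 = 3.207 kg
  Al2O3: 16.07% × 100.0 = 16.07 kg
  B2O3: 8.132% × 100.0 = 8.132 kg
  TiO2: 14.20% × 100.0 = 14.20 kg
  BaO: 12.33% × 100.0 = 12.33 kg
Oxide-by-oxide audit given the weights on record, on the stated basis (summed amounts equal target values inside rounding margins):
  SiO2: 42.83·0.9950 + 6.673·0.5164 = 46.06 kg (target 46.06 kg)
  CaO: 6.673·0.4806 = 3.207 kg (target 3.207 kg)
  Al2O3: 42.83·0.003000 + 16.01·0.9959 = 16.07 kg (target 16.07 kg)
  B2O3: 14.32·0.5679 = 8.132 kg (target 8.132 kg)
  TiO2: 14.34·0.9901 = 14.20 kg (target 14.20 kg)
  BaO: 15.85·0.7780 = 12.33 kg (target 12.33 kg)
Mass balance on the glass: batch Σ − ignition loss = 100.0 kg (the Σ of target masses is 100.0 kg; with the basis standing at 100.0 kg — a pure rounding effect).
Adding the batch up: Σ batch = 110.0 kg; the LOI term Σ batch·LOI equals 10.02 kg; yield = glass ÷ total batch = 90.89%.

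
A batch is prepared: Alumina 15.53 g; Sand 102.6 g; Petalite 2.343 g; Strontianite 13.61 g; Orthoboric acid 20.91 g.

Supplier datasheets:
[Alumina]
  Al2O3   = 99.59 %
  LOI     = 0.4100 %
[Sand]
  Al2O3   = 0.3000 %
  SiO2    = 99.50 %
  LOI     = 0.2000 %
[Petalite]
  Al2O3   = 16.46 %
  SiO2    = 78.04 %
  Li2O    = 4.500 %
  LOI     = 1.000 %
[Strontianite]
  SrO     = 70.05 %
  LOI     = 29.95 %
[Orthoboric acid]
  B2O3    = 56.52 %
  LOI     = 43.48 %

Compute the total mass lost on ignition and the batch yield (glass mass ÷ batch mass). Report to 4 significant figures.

All internal work keeps full precision from start to finish — intermediates are displayed rounded to four significant digits; exactly one rounding lands on each reported number — derived quantities (five oxide percentages, the yield, the totals, glass mass, LOI) are re-derived starting from the weights at 141.5 g of glass at exact precision as given in the problem or the answer.
Loss on ignition, line by line:
  Alumina: 15.53 × 0.004100 = 0.06367 g
  Sand: 102.6 × 0.002000 = 0.2052 g
  Petalite: 2.343 × 0.01000 = 0.02343 g
  Strontianite: 13.61 × 0.2995 = 4.076 g
  Orthoboric acid: 20.91 × 0.4348 = 9.092 g
Total LOI = 13.46 g
Glass = batch − LOI = 155.0 − 13.46 = 141.5 g

LOI loss = 13.46 g; glass = 141.5 g; yield = 91.32%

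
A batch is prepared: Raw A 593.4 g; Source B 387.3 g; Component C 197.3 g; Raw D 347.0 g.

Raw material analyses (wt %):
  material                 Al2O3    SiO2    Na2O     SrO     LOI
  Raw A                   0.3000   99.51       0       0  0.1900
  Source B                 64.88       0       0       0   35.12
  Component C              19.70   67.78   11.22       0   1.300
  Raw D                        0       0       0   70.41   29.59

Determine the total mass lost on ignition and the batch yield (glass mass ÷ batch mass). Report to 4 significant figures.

LOI loss = 242.4 g; glass = 1283 g; yield = 84.11%

Each numeric step runs at full float precision end to end — intermediates are displayed rounded to four significant digits when written out — each reported value takes a single rounding. All derived quantities, including totals, yield, net glass mass, four oxide percentages, ignition loss, are re-derived from the batch weights at 1283 g of glass at exact precision, precisely as stated by question or answer.
Each material's LOI contribution:
  Raw A: 593.4 × 0.001900 = 1.127 g
  Source B: 387.3 × 0.3512 = 136.0 g
  Component C: 197.3 × 0.01300 = 2.565 g
  Raw D: 347.0 × 0.2959 = 102.7 g
Total LOI = 242.4 g
Glass = batch − LOI = 1525 − 242.4 = 1283 g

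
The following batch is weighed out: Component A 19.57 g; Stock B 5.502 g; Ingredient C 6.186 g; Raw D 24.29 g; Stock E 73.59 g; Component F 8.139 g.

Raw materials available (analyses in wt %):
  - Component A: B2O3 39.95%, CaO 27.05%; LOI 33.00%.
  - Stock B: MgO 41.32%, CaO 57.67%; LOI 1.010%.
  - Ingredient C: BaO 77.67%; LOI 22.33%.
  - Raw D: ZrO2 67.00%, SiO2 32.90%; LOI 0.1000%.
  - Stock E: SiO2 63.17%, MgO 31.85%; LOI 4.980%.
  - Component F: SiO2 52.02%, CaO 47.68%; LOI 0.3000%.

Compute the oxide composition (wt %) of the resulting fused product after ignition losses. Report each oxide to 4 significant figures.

Glass mass = 125.7 g (batch 137.3 − LOI 11.61).
Composition: ZrO2 12.95%, B2O3 6.221%, SiO2 46.72%, BaO 3.823%, MgO 20.46%, CaO 9.825%

Values along the way are shown (rounded to four significant figures) in the working. Every computation keeps full precision in every operation; every reported value is rounded a single time — all derived quantities are re-derived starting from the weights at 125.7 g of glass at exact precision (net glass mass, yield, the six compositions, ignition loss, the totals) exactly as shown in either problem or answer.
Delivered oxide masses:
  ZrO2: 24.29·0.6700 = 16.27 g
  B2O3: 19.57·0.3995 = 7.818 g
  SiO2: 24.29·0.3290 + 73.59·0.6317 + 8.139·0.5202 = 58.71 g
  BaO: 6.186·0.7767 = 4.805 g
  MgO: 5.502·0.4132 + 73.59·0.3185 = 25.71 g
  CaO: 19.57·0.2705 + 5.502·0.5767 + 8.139·0.4768 = 12.35 g
LOI: 19.57·0.3300 + 5.502·0.01010 + 6.186·0.2233 + 24.29·0.001000 + 73.59·0.04980 + 8.139·0.003000 = 11.61 g
The glass mass, total less LOI, = 137.3 − 11.61 = 125.7 g (the oxide masses sum to this)
each oxide over glass, ×100, is wt %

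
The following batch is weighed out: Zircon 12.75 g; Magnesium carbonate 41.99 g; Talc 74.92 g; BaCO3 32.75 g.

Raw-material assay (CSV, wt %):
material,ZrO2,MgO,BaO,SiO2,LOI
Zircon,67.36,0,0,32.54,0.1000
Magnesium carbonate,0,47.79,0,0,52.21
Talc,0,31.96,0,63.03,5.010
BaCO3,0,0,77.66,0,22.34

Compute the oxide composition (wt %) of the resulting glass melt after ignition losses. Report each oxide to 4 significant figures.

The whole derivation carries full float precision at all times. In-progress results appear (rounded to 4 significant digits) between the steps — each reported number takes exactly one rounding — the derived quantities are carried at full precision (the four compositions, totals, ignition loss, net glass mass, yield) from the weighed amounts on 129.4 g of glass precisely as stated by the problem or the answer.
Per-oxide mass from batch:
  ZrO2: 12.75·0.6736 = 8.588 g
  MgO: 41.99·0.4779 + 74.92·0.3196 = 44.01 g
  BaO: 32.75·0.7766 = 25.43 g
  SiO2: 12.75·0.3254 + 74.92·0.6303 = 51.37 g
LOI: 12.75·0.001000 + 41.99·0.5221 + 74.92·0.05010 + 32.75·0.2234 = 33.01 g
Glass = total batch minus LOI = 162.4 − 33.01 = 129.4 g (= Σ oxide masses)
wt % = 100 × oxide mass / glass mass

Glass mass = 129.4 g (batch 162.4 − LOI 33.01).
Composition: ZrO2 6.637%, MgO 34.01%, BaO 19.65%, SiO2 39.70%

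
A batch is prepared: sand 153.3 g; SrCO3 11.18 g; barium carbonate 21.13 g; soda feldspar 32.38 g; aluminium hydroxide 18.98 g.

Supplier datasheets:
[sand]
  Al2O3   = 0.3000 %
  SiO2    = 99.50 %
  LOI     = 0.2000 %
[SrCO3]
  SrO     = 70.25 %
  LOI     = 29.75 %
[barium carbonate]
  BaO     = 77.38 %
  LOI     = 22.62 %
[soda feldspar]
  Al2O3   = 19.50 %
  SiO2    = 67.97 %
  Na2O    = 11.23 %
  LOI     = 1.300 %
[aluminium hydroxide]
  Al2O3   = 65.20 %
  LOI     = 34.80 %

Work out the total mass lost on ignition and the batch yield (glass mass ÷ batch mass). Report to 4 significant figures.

In-progress results are printed, rounded to 4 significant digits, in the working — each numeric step runs at exact precision all the way through; a single rounding yields each reported result. Derived quantities, including ignition loss, five oxide percentages, the totals, the yield, net glass mass, are recomputed using the weight values per 221.5 g of glass in full precision precisely as stated by question or answer.
LOI of each material in turn:
  sand: 153.3 × 0.002000 = 0.3066 g
  SrCO3: 11.18 × 0.2975 = 3.326 g
  barium carbonate: 21.13 × 0.2262 = 4.780 g
  soda feldspar: 32.38 × 0.01300 = 0.4209 g
  aluminium hydroxide: 18.98 × 0.3480 = 6.605 g
Total LOI = 15.44 g
Glass = batch − LOI = 237.0 − 15.44 = 221.5 g

LOI loss = 15.44 g; glass = 221.5 g; yield = 93.49%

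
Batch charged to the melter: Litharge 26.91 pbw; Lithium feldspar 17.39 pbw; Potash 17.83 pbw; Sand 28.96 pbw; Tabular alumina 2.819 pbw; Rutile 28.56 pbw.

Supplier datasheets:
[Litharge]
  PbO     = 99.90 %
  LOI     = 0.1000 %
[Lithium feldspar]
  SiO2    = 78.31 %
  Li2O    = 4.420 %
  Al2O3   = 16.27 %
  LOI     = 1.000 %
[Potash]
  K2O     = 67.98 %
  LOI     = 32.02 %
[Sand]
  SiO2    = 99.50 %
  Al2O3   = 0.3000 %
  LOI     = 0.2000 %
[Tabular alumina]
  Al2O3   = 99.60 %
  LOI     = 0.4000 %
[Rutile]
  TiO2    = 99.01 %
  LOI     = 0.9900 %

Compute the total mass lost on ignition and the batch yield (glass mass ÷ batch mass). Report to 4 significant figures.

LOI loss = 6.262 pbw; glass = 116.2 pbw; yield = 94.89%

The intermediate values are displayed (rounded to four significant digits) between the steps — all arithmetic maintains full precision from first step to last. Every reported result carries a single rounding — all derived quantities (glass mass, the six compositions, totals, ignition loss, the yield) are re-derived from the weighed amounts for 116.2 pbw of glass in exact precision, as given in the problem or the answer.
Material-by-material LOI:
  Litharge: 26.91 × 0.001000 = 0.02691 pbw
  Lithium feldspar: 17.39 × 0.01000 = 0.1739 pbw
  Potash: 17.83 × 0.3202 = 5.709 pbw
  Sand: 28.96 × 0.002000 = 0.05792 pbw
  Tabular alumina: 2.819 × 0.004000 = 0.01128 pbw
  Rutile: 28.56 × 0.009900 = 0.2827 pbw
Total LOI = 6.262 pbw
Glass = batch − LOI = 122.5 − 6.262 = 116.2 pbw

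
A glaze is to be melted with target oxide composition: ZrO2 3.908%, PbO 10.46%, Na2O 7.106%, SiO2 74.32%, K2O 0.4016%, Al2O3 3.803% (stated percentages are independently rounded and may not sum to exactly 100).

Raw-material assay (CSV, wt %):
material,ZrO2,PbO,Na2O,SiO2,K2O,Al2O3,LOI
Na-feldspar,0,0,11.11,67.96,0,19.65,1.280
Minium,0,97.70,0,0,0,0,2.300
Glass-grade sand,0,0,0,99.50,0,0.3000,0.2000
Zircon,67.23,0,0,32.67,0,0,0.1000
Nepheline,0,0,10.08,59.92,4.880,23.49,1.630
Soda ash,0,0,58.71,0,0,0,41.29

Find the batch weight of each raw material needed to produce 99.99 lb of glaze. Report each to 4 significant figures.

Batch per 99.99 lb glaze:
  Na-feldspar: 8.569 lb
  Minium: 10.71 lb
  Glass-grade sand: 61.97 lb
  Zircon: 5.812 lb
  Nepheline: 8.229 lb
  Soda ash: 9.068 lb
Total batch = 104.4 lb; LOI loss = 4.364 lb; yield = 95.82%

Values along the way are shown (rounded to four significant figures) between the steps — all arithmetic holds exact precision end to end — every reported result is rounded just once; the derived quantities (net glass mass, the yield, totals, six oxide percentages, ignition loss) are recomputed starting from the weights on 99.99 lb of glass in exact precision as quoted within the problem or answer text.
Oxide-by-oxide targets in 99.99 lb glaze:
  ZrO2: 3.908% × 99.99 = 3.908 lb
  PbO: 10.46% × 99.99 = 10.46 lb
  Na2O: 7.106% × 99.99 = 7.105 lb
  SiO2: 74.32% × 99.99 = 74.31 lb
  K2O: 0.4016% × 99.99 = 0.4016 lb
  Al2O3: 3.803% × 99.99 = 3.803 lb
Mass-balance tally per oxide on the weights just shown, relative to the basis at hand (every target is met by its sum up to rounding of the answer):
  ZrO2: 5.812·0.6723 = 3.907 lb (target 3.908 lb)
  PbO: 10.71·0.9770 = 10.46 lb (target 10.46 lb)
  Na2O: 8.569·0.1111 + 8.229·0.1008 + 9.068·0.5871 = 7.105 lb (target 7.105 lb)
  SiO2: 8.569·0.6796 + 61.97·0.9950 + 5.812·0.3267 + 8.229·0.5992 = 74.31 lb (target 74.31 lb)
  K2O: 8.229·0.04880 = 0.4016 lb (target 0.4016 lb)
  Al2O3: 8.569·0.1965 + 61.97·0.003000 + 8.229·0.2349 = 3.803 lb (target 3.803 lb)
Consistency of the glass mass: total charge less LOI = 99.99 lb (the Σ of target masses is 99.99 lb; stated basis 99.99 lb — a pure rounding effect).
Total batch = Σ batch = 104.4 lb; Σ batch·LOI gives LOI loss = 4.364 lb; as yield: glass ÷ batch → 95.82%.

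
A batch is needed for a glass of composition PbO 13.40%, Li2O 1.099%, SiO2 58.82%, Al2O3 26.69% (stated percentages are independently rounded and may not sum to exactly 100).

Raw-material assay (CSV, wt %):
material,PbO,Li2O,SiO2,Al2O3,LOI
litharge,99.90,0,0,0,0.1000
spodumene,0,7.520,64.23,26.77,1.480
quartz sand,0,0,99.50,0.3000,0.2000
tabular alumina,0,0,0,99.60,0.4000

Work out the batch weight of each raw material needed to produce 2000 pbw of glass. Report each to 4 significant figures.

The intermediate values are displayed rounded off to 4 significant figures on the page; the whole derivation carries full precision from first step to last — exactly one rounding is applied to every reported value — derived quantities, including totals, LOI, glass mass, yield, the four compositions, are re-derived using the weight values for 2000 pbw of glass at full precision, as they appear in the problem or answer text.
The oxide mass targets at 2000 pbw glass:
  PbO: 13.40% × 2000 = 268.0 pbw
  Li2O: 1.099% × 2000 = 21.98 pbw
  SiO2: 58.82% × 2000 = 1176 pbw
  Al2O3: 26.69% × 2000 = 533.8 pbw
Per-oxide balance check given the weights on record, at the basis given (delivered sums recover each target modulo rounding of the values):
  PbO: 268.3·0.9990 = 268.0 pbw (target 268.0 pbw)
  Li2O: 292.3·0.07520 = 21.98 pbw (target 21.98 pbw)
  SiO2: 292.3·0.6423 + 993.6·0.9950 = 1176 pbw (target 1176 pbw)
  Al2O3: 292.3·0.2677 + 993.6·0.003000 + 454.4·0.9960 = 533.8 pbw (target 533.8 pbw)
The glass-mass cross-check: total batch − LOI = 2000 pbw (the targets, summed, come to 2000 pbw; with the basis standing at 2000 pbw — any gap is answer rounding).
Adding the batch up: Σ batch = 2009 pbw; LOI removed, Σ of batch·LOI: 8.399 pbw; yield, glass over the total, = 99.58%.

Batch per 2000 pbw glass:
  litharge: 268.3 pbw
  spodumene: 292.3 pbw
  quartz sand: 993.6 pbw
  tabular alumina: 454.4 pbw
Total batch = 2009 pbw; LOI loss = 8.399 pbw; yield = 99.58%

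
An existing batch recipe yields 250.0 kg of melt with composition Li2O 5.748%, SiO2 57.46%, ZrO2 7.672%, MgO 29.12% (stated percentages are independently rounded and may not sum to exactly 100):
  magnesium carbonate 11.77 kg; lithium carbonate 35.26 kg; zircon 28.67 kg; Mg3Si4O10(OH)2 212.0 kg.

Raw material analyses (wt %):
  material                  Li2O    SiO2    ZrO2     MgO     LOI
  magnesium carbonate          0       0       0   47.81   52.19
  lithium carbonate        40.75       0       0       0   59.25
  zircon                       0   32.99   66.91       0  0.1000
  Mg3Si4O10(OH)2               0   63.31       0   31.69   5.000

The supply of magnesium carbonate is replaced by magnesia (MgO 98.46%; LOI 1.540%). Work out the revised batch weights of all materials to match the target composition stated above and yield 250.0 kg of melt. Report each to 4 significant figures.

Revised batch per 250.0 kg melt:
  magnesia: 5.717 kg
  lithium carbonate: 35.26 kg
  zircon: 28.67 kg
  Mg3Si4O10(OH)2: 212.0 kg
Total batch = 281.6 kg; LOI loss = 31.61 kg

Each numeric step carries full float precision all the way through. Intermediates are shown rounded off to 4 significant digits between the steps — each reported figure includes exactly one rounding; all derived quantities are computed using the weight values at 250.0 kg of glass in full precision (yield, ignition loss, totals, the four compositions, net glass mass), as given in question or answer.
Per-oxide target masses for 250.0 kg melt:
  Li2O: 5.748% × 250.0 = 14.37 kg
  SiO2: 57.46% × 250.0 = 143.6 kg
  ZrO2: 7.672% × 250.0 = 19.18 kg
  MgO: 29.12% × 250.0 = 72.80 kg
Sums-versus-targets review given the weights on record, for the quoted basis mass (summed amounts equal target values within answer rounding):
  Li2O: 35.26·0.4075 = 14.37 kg (target 14.37 kg)
  SiO2: 28.67·0.3299 + 212.0·0.6331 = 143.7 kg (target 143.6 kg)
  ZrO2: 28.67·0.6691 = 19.18 kg (target 19.18 kg)
  MgO: 5.717·0.9846 + 212.0·0.3169 = 72.81 kg (target 72.80 kg)
Mass balance on the glass: total batch − LOI = 250.0 kg (summing oxide targets gives 250.0 kg; with the basis standing at 250.0 kg — any gap is answer rounding).
Summing the batch: Σ batch = 281.6 kg; Σ batch·LOI gives LOI loss = 31.61 kg; as yield: glass ÷ batch → 88.78%.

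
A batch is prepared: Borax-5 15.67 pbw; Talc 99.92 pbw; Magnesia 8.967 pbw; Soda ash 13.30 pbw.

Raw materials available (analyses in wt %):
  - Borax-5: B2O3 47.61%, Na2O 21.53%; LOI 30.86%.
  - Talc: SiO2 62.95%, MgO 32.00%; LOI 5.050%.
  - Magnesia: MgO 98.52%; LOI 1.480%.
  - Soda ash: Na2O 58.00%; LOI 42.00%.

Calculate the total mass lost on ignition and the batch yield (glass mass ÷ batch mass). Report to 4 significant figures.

LOI loss = 15.60 pbw; glass = 122.3 pbw; yield = 88.68%

Values along the way appear, with 4-significant-digit rounding, in the working; the working math maintains full precision throughout. Every reported result carries a single rounding. The derived quantities are carried using the weight values per 122.3 pbw of glass at exact precision (ignition loss, four oxide percentages, totals, yield, glass mass), exactly as printed in problem or answer.
LOI of each material in turn:
  Borax-5: 15.67 × 0.3086 = 4.836 pbw
  Talc: 99.92 × 0.05050 = 5.046 pbw
  Magnesia: 8.967 × 0.01480 = 0.1327 pbw
  Soda ash: 13.30 × 0.4200 = 5.586 pbw
Total LOI = 15.60 pbw
Glass = batch − LOI = 137.9 − 15.60 = 122.3 pbw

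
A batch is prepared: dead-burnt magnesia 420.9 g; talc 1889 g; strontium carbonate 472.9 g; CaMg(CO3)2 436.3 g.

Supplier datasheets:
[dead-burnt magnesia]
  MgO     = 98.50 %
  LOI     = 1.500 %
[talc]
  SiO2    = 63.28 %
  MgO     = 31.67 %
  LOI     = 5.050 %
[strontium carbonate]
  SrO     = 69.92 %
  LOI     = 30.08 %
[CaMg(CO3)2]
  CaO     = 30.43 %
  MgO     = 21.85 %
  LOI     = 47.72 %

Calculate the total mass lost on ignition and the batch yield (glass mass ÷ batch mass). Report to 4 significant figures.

LOI loss = 452.2 g; glass = 2767 g; yield = 85.95%

Every computation runs at full float precision at each step. In-progress results are shown (rounded to four significant digits) when written out; exactly one rounding goes into each reported value. All derived quantities (the yield, glass mass, four oxide percentages, ignition loss, totals) are re-derived in full precision starting from the weights per 2767 g of glass, as given in either problem or answer.
LOI of each material in turn:
  dead-burnt magnesia: 420.9 × 0.01500 = 6.313 g
  talc: 1889 × 0.05050 = 95.39 g
  strontium carbonate: 472.9 × 0.3008 = 142.2 g
  CaMg(CO3)2: 436.3 × 0.4772 = 208.2 g
Total LOI = 452.2 g
Glass = batch − LOI = 3219 − 452.2 = 2767 g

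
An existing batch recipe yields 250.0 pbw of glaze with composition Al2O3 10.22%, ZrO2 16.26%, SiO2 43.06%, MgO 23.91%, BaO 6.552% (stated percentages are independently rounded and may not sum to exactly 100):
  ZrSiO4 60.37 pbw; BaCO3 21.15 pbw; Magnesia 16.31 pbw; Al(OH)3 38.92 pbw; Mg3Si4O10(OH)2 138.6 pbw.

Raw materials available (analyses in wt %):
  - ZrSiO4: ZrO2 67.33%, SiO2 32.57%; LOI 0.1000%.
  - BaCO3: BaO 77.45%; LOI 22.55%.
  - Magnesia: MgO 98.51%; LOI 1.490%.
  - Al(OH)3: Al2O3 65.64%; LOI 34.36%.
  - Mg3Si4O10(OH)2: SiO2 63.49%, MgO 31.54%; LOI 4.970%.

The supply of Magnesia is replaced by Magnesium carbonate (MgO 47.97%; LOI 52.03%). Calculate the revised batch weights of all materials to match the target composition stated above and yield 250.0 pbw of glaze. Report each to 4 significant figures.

Revised batch per 250.0 pbw glaze:
  ZrSiO4: 60.37 pbw
  BaCO3: 21.15 pbw
  Magnesium carbonate: 33.49 pbw
  Al(OH)3: 38.92 pbw
  Mg3Si4O10(OH)2: 138.6 pbw
Total batch = 292.5 pbw; LOI loss = 42.52 pbw

Every computation holds full float precision through every step — working values appear rounded to four significant figures in the printout. A single rounding completes each reported number — all derived quantities, which include the yield, net glass mass, LOI, totals, the five compositions, are rebuilt at full precision, as quoted within the problem or answer text, from the batch weights for 250.0 pbw of glass.
Target oxide masses per 250.0 pbw glaze:
  Al2O3: 10.22% × 250.0 = 25.55 pbw
  ZrO2: 16.26% × 250.0 = 40.65 pbw
  SiO2: 43.06% × 250.0 = 107.6 pbw
  MgO: 23.91% × 250.0 = 59.78 pbw
  BaO: 6.552% × 250.0 = 16.38 pbw
Checking each oxide sum using the reported weights, for the quoted basis mass (summed amounts equal target values given rounding of the digits):
  Al2O3: 38.92·0.6564 = 25.55 pbw (target 25.55 pbw)
  ZrO2: 60.37·0.6733 = 40.65 pbw (target 40.65 pbw)
  SiO2: 60.37·0.3257 + 138.6·0.6349 = 107.7 pbw (target 107.6 pbw)
  MgO: 33.49·0.4797 + 138.6·0.3154 = 59.78 pbw (target 59.78 pbw)
  BaO: 21.15·0.7745 = 16.38 pbw (target 16.38 pbw)
Glass mass check: Σ batch − LOI loss = 250.0 pbw (per-oxide target masses sum to 250.0 pbw; basis as stated: 250.0 pbw — deltas are rounding alone).
Whole-batch sum: Σ batch = 292.5 pbw; ignition loss, Σ(batch × LOI) = 42.52 pbw; yield: glass divided by total = 85.47%.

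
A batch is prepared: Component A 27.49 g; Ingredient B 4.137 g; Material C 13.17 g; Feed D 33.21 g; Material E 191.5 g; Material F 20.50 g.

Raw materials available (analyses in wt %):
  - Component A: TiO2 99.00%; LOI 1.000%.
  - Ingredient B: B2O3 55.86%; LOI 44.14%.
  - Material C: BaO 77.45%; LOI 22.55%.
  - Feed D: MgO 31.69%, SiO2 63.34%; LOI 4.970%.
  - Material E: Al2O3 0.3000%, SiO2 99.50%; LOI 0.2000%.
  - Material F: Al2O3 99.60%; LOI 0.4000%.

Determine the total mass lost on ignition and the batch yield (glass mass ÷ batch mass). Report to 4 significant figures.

In-progress results are shown rounded to 4 significant digits in the printout; all internal work holds full float precision through every step; every reported number is rounded a single time; all derived quantities, including the totals, net glass mass, six oxide percentages, LOI, the yield, are rebuilt using the weight values at 282.8 g of glass in full precision, exactly as printed in the problem or answer text.
Ignition loss by material:
  Component A: 27.49 × 0.01000 = 0.2749 g
  Ingredient B: 4.137 × 0.4414 = 1.826 g
  Material C: 13.17 × 0.2255 = 2.970 g
  Feed D: 33.21 × 0.04970 = 1.651 g
  Material E: 191.5 × 0.002000 = 0.3830 g
  Material F: 20.50 × 0.004000 = 0.08200 g
Total LOI = 7.186 g
Glass = batch − LOI = 290.0 − 7.186 = 282.8 g

LOI loss = 7.186 g; glass = 282.8 g; yield = 97.52%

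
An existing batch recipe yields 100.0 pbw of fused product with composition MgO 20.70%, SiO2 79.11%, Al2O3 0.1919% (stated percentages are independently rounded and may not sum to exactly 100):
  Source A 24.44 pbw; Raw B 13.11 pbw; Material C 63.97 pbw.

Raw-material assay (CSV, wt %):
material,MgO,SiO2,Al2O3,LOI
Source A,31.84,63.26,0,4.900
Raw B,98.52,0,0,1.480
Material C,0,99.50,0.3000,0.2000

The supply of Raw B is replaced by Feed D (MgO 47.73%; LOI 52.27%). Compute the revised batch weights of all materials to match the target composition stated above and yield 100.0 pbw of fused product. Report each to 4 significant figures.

All internal work keeps full float precision from start to finish — intermediates appear rounded to 4 significant digits when written out — each reported figure receives exactly one rounding. All derived quantities, including the yield, three oxide percentages, totals, glass mass, LOI, are computed using the weight values at 100.0 pbw of glass at full precision precisely as stated by the question or the answer.
Per-oxide target masses for 100.0 pbw fused product:
  MgO: 20.70% × 100.0 = 20.70 pbw
  SiO2: 79.11% × 100.0 = 79.11 pbw
  Al2O3: 0.1919% × 100.0 = 0.1919 pbw
Oxide-by-oxide audit working from each reported weight, against the basis in use (every target is met by its sum exact up to rounding of places):
  MgO: 24.44·0.3184 + 27.06·0.4773 = 20.70 pbw (target 20.70 pbw)
  SiO2: 24.44·0.6326 + 63.97·0.9950 = 79.11 pbw (target 79.11 pbw)
  Al2O3: 63.97·0.003000 = 0.1919 pbw (target 0.1919 pbw)
Glass-mass closure: net batch after ignition = 100.0 pbw (per-oxide target masses sum to 100.0 pbw; versus the stated basis of 100.0 pbw — any gap is answer rounding).
Total batch = Σ batch = 115.5 pbw; the LOI term Σ batch·LOI equals 15.47 pbw; as yield: glass ÷ batch → 86.60%.

Revised batch per 100.0 pbw fused product:
  Source A: 24.44 pbw
  Feed D: 27.06 pbw
  Material C: 63.97 pbw
Total batch = 115.5 pbw; LOI loss = 15.47 pbw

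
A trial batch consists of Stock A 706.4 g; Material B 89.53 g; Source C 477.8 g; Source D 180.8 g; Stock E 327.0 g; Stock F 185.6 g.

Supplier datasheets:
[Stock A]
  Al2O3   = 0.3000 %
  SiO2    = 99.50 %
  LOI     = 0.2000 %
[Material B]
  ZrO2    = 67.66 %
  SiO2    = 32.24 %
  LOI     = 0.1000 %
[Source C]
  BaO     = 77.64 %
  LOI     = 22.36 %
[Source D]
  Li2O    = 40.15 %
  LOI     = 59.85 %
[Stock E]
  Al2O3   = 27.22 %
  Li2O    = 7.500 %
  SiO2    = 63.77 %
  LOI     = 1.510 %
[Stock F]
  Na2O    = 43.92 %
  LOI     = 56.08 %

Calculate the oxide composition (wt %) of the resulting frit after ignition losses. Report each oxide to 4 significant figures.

Glass mass = 1642 g (batch 1967 − LOI 325.6).
Composition: Al2O3 5.551%, ZrO2 3.690%, Li2O 5.916%, BaO 22.60%, SiO2 57.28%, Na2O 4.966%

Mid-chain values are displayed, rounded to four significant digits, alongside each step; the working math runs at exact precision through every step; each reported result sees exactly one rounding; the derived quantities, including the six compositions, the yield, ignition loss, totals, glass mass, are rebuilt from the weighed amounts at 1642 g of glass at exact precision as quoted within problem or answer.
Per-oxide mass from batch:
  Al2O3: 706.4·0.003000 + 327.0·0.2722 = 91.13 g
  ZrO2: 89.53·0.6766 = 60.58 g
  Li2O: 180.8·0.4015 + 327.0·0.07500 = 97.12 g
  BaO: 477.8·0.7764 = 371.0 g
  SiO2: 706.4·0.9950 + 89.53·0.3224 + 327.0·0.6377 = 940.3 g
  Na2O: 185.6·0.4392 = 81.52 g
LOI: 706.4·0.002000 + 89.53·0.001000 + 477.8·0.2236 + 180.8·0.5985 + 327.0·0.01510 + 185.6·0.5608 = 325.6 g
Glass = total batch minus LOI = 1967 − 325.6 = 1642 g (equal to the oxide-mass sum)
percent by weight: oxide/glass ×100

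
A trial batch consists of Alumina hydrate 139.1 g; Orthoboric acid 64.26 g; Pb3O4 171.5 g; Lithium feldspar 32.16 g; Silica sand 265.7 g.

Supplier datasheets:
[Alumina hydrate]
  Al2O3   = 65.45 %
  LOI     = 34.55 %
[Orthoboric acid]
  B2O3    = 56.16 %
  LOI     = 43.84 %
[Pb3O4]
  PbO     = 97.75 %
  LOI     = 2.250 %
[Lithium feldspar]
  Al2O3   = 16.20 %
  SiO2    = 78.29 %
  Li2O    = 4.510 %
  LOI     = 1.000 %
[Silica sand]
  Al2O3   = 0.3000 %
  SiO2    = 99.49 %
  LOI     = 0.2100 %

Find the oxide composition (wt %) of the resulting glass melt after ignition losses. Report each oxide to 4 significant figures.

Glass mass = 591.8 g (batch 672.7 − LOI 80.97).
Composition: B2O3 6.099%, Al2O3 16.40%, SiO2 48.93%, PbO 28.33%, Li2O 0.2451%

The whole derivation maintains full precision at every stage — in-progress results are printed (rounded to four significant figures) alongside each step — each reported figure undergoes a single rounding. All derived quantities (the yield, the five compositions, LOI, the totals, net glass mass) are rebuilt using the weight values at 591.8 g of glass in full precision, as written in either problem or answer.
Mass of each oxide from the mix:
  B2O3: 64.26·0.5616 = 36.09 g
  Al2O3: 139.1·0.6545 + 32.16·0.1620 + 265.7·0.003000 = 97.05 g
  SiO2: 32.16·0.7829 + 265.7·0.9949 = 289.5 g
  PbO: 171.5·0.9775 = 167.6 g
  Li2O: 32.16·0.04510 = 1.450 g
LOI: 139.1·0.3455 + 64.26·0.4384 + 171.5·0.02250 + 32.16·0.01000 + 265.7·0.002100 = 80.97 g
Glass = total batch minus LOI = 672.7 − 80.97 = 591.8 g (= the summed oxide contributions)
each wt % is 100 × oxide ÷ glass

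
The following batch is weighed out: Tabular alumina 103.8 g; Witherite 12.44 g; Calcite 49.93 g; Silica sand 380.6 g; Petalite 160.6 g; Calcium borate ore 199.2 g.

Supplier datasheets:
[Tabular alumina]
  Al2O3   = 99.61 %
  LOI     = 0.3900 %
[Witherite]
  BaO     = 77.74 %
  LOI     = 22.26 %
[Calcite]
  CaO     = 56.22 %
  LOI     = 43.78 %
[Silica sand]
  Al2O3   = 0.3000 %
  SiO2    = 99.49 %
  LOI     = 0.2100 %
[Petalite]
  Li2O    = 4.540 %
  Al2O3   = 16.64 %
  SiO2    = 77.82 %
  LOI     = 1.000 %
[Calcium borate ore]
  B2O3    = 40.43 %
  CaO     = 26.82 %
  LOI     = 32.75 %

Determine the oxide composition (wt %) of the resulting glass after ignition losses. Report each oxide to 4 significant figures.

Glass mass = 813.9 g (batch 906.6 − LOI 92.68).
Composition: Li2O 0.8958%, BaO 1.188%, B2O3 9.895%, Al2O3 16.13%, SiO2 61.88%, CaO 10.01%

Mid-chain values are shown rounded off to 4 significant figures in the working; full precision is maintained end to end. A single rounding produces every reported figure; derived quantities (six oxide percentages, LOI, the yield, net glass mass, totals) are carried starting from the weights on 813.9 g of glass at full float precision, exactly as shown in either problem or answer.
Per-oxide mass from batch:
  Li2O: 160.6·0.04540 = 7.291 g
  BaO: 12.44·0.7774 = 9.671 g
  B2O3: 199.2·0.4043 = 80.54 g
  Al2O3: 103.8·0.9961 + 380.6·0.003000 + 160.6·0.1664 = 131.3 g
  SiO2: 380.6·0.9949 + 160.6·0.7782 = 503.6 g
  CaO: 49.93·0.5622 + 199.2·0.2682 = 81.50 g
LOI: 103.8·0.003900 + 12.44·0.2226 + 49.93·0.4378 + 380.6·0.002100 + 160.6·0.01000 + 199.2·0.3275 = 92.68 g
Glass = total batch minus LOI = 906.6 − 92.68 = 813.9 g (consistent with Σ oxide mass)
percent by weight: oxide/glass ×100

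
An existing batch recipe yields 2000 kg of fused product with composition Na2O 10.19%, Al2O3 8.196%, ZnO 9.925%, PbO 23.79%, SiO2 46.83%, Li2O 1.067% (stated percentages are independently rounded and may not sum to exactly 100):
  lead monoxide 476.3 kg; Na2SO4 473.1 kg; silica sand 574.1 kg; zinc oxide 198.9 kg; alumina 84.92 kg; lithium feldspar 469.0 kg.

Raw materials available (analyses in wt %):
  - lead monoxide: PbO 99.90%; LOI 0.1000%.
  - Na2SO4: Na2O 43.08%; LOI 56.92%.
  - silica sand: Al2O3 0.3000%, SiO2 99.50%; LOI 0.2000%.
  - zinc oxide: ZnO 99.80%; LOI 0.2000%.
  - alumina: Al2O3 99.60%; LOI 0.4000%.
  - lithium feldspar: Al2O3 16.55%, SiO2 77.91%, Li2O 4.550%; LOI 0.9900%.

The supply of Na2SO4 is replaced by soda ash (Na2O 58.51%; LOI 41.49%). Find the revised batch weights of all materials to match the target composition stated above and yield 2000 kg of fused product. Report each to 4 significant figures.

Revised batch per 2000 kg fused product:
  lead monoxide: 476.3 kg
  soda ash: 348.3 kg
  silica sand: 574.1 kg
  zinc oxide: 198.9 kg
  alumina: 84.92 kg
  lithium feldspar: 469.0 kg
Total batch = 2152 kg; LOI loss = 151.5 kg

Full float precision is held all the way through. In-progress results are displayed with 4-significant-figure rounding within the worked lines. Exactly one rounding lands on every reported figure; the derived quantities are computed in full precision (the totals, net glass mass, the yield, ignition loss, six oxide percentages) from the batch weights for 2000 kg of glass as written in question or answer.
Oxide-by-oxide targets in 2000 kg fused product:
  Na2O: 10.19% × 2000 = 203.8 kg
  Al2O3: 8.196% × 2000 = 163.9 kg
  ZnO: 9.925% × 2000 = 198.5 kg
  PbO: 23.79% × 2000 = 475.8 kg
  SiO2: 46.83% × 2000 = 936.6 kg
  Li2O: 1.067% × 2000 = 21.34 kg
Checking each oxide sum given the weights on record, relative to the basis at hand (oxide sums agree with the targets inside rounding margins):
  Na2O: 348.3·0.5851 = 203.8 kg (target 203.8 kg)
  Al2O3: 574.1·0.003000 + 84.92·0.9960 + 469.0·0.1655 = 163.9 kg (target 163.9 kg)
  ZnO: 198.9·0.9980 = 198.5 kg (target 198.5 kg)
  PbO: 476.3·0.9990 = 475.8 kg (target 475.8 kg)
  SiO2: 574.1·0.9950 + 469.0·0.7791 = 936.6 kg (target 936.6 kg)
  Li2O: 469.0·0.04550 = 21.34 kg (target 21.34 kg)
Glass mass check: Σ batch − LOI loss = 2000 kg (targets for the oxides total 2000 kg; the stated basis being 2000 kg — deltas are rounding alone).
Whole-batch sum: Σ batch = 2152 kg; ignition loss, Σ(batch × LOI) = 151.5 kg; glass ÷ batch gives a yield of 92.96%.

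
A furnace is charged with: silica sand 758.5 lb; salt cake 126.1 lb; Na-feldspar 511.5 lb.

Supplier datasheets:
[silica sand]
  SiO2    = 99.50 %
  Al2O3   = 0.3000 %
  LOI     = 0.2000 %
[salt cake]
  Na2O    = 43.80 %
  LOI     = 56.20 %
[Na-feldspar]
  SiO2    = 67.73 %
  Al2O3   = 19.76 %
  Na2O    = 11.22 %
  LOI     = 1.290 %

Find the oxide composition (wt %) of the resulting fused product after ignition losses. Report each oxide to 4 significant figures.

Glass mass = 1317 lb (batch 1396 − LOI 78.98).
Composition: SiO2 83.60%, Al2O3 7.847%, Na2O 8.551%

All internal work carries exact precision from first step to last; intermediates are shown rounded to four significant figures. A single rounding finalizes every reported value; all derived quantities (LOI, three oxide percentages, the yield, glass mass, totals) are rebuilt in full precision using the weight values per 1317 lb of glass, exactly as shown in the problem or the answer.
Delivered oxide masses:
  SiO2: 758.5·0.9950 + 511.5·0.6773 = 1101 lb
  Al2O3: 758.5·0.003000 + 511.5·0.1976 = 103.3 lb
  Na2O: 126.1·0.4380 + 511.5·0.1122 = 112.6 lb
LOI: 758.5·0.002000 + 126.1·0.5620 + 511.5·0.01290 = 78.98 lb
batch − LOI leaves glass = 1396 − 78.98 = 1317 lb (matching Σ of the oxides)
each oxide over glass, ×100, is wt %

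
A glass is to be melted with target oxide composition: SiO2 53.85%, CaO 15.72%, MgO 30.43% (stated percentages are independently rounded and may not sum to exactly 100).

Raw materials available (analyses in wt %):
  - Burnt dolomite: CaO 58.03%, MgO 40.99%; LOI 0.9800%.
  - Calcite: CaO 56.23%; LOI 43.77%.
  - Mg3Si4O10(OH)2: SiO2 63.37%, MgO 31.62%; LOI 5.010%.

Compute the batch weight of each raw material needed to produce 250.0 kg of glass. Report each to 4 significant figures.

All internal work maintains full float precision all the way through; the intermediate values are printed (rounded to 4 significant digits) across the worked steps — every reported result is rounded just once; derived quantities are computed in full float precision (three oxide percentages, LOI, the yield, glass mass, totals) using the weight values per 250.0 kg of glass, precisely as stated by the question or the answer.
Target oxide masses per 250.0 kg glass:
  SiO2: 53.85% × 250.0 = 134.6 kg
  CaO: 15.72% × 250.0 = 39.30 kg
  MgO: 30.43% × 250.0 = 76.08 kg
Oxide-by-oxide audit using the reported weights, under the basis named above (each sum matches its target mass up to rounding of the answer):
  SiO2: 212.4·0.6337 = 134.6 kg (target 134.6 kg)
  CaO: 21.71·0.5803 + 47.48·0.5623 = 39.30 kg (target 39.30 kg)
  MgO: 21.71·0.4099 + 212.4·0.3162 = 76.06 kg (target 76.08 kg)
Glass-mass bookkeeping: total batch − LOI = 250.0 kg (targets for the oxides total 250.0 kg; basis as stated: 250.0 kg — a pure rounding effect).
Whole-batch sum: Σ batch = 281.6 kg; loss to ignition Σ batch·LOI = 31.64 kg; the yield ratio, glass ÷ batch: 88.77%.

Batch per 250.0 kg glass:
  Burnt dolomite: 21.71 kg
  Calcite: 47.48 kg
  Mg3Si4O10(OH)2: 212.4 kg
Total batch = 281.6 kg; LOI loss = 31.64 kg; yield = 88.77%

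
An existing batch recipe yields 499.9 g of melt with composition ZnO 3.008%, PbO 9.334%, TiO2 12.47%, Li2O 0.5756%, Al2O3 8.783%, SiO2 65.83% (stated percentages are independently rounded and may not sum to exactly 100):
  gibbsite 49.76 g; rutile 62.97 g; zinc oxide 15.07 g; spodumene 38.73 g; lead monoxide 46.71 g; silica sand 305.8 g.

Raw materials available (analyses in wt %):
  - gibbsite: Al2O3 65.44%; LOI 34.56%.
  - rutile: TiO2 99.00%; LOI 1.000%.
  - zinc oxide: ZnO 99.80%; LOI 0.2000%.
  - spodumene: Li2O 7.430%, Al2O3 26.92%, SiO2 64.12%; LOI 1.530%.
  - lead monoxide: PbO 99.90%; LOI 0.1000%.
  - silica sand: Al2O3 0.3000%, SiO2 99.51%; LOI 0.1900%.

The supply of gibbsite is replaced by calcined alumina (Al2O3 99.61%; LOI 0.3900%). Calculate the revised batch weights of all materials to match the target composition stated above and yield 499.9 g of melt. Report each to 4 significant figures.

Each numeric step holds full precision from first step to last; mid-chain values are shown, rounded to 4 significant figures, between the steps — a single rounding completes each reported result; all derived quantities are carried at full float precision (glass mass, totals, six oxide percentages, yield, ignition loss) starting from the weights at 499.9 g of glass as given in the problem or the answer.
Per-oxide target masses for 499.9 g melt:
  ZnO: 3.008% × 499.9 = 15.04 g
  PbO: 9.334% × 499.9 = 46.66 g
  TiO2: 12.47% × 499.9 = 62.34 g
  Li2O: 0.5756% × 499.9 = 2.877 g
  Al2O3: 8.783% × 499.9 = 43.91 g
  SiO2: 65.83% × 499.9 = 329.1 g
Per-oxide balance check applying the batch weights above, against the basis in use (sums match the target masses up to rounding of the answer):
  ZnO: 15.07·0.9980 = 15.04 g (target 15.04 g)
  PbO: 46.71·0.9990 = 46.66 g (target 46.66 g)
  TiO2: 62.97·0.9900 = 62.34 g (target 62.34 g)
  Li2O: 38.73·0.07430 = 2.878 g (target 2.877 g)
  Al2O3: 32.69·0.9961 + 38.73·0.2692 + 305.8·0.003000 = 43.91 g (target 43.91 g)
  SiO2: 38.73·0.6412 + 305.8·0.9951 = 329.1 g (target 329.1 g)
Glass-mass bookkeeping: batch total minus LOI = 500.0 g (summing oxide targets gives 499.9 g; the stated basis being 499.9 g — deltas are rounding alone).
Summing the batch: Σ batch = 502.0 g; ignition loss, Σ(batch × LOI) = 2.008 g; yield, glass over the total, = 99.60%.

Revised batch per 499.9 g melt:
  calcined alumina: 32.69 g
  rutile: 62.97 g
  zinc oxide: 15.07 g
  spodumene: 38.73 g
  lead monoxide: 46.71 g
  silica sand: 305.8 g
Total batch = 502.0 g; LOI loss = 2.008 g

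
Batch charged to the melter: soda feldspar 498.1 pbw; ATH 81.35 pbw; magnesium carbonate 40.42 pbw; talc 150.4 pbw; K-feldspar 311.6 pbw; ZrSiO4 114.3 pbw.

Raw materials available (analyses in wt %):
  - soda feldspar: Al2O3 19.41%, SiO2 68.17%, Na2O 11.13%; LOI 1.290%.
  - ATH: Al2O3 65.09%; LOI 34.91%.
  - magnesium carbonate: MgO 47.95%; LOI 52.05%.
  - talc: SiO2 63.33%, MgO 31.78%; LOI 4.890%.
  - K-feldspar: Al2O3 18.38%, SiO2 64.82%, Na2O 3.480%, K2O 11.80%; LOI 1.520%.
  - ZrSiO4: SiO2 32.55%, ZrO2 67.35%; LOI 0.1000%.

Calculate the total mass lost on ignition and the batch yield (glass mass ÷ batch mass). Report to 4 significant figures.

LOI loss = 68.07 pbw; glass = 1128 pbw; yield = 94.31%

Intermediates are printed (rounded to four significant digits) on the page. All internal work carries exact precision from first step to last. Each reported figure is rounded exactly once; all derived quantities, including net glass mass, yield, ignition loss, the totals, six oxide percentages, are computed from the weighed amounts on 1128 pbw of glass at exact precision as set out in question or answer.
Loss on ignition, line by line:
  soda feldspar: 498.1 × 0.01290 = 6.425 pbw
  ATH: 81.35 × 0.3491 = 28.40 pbw
  magnesium carbonate: 40.42 × 0.5205 = 21.04 pbw
  talc: 150.4 × 0.04890 = 7.355 pbw
  K-feldspar: 311.6 × 0.01520 = 4.736 pbw
  ZrSiO4: 114.3 × 0.001000 = 0.1143 pbw
Total LOI = 68.07 pbw
Glass = batch − LOI = 1196 − 68.07 = 1128 pbw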